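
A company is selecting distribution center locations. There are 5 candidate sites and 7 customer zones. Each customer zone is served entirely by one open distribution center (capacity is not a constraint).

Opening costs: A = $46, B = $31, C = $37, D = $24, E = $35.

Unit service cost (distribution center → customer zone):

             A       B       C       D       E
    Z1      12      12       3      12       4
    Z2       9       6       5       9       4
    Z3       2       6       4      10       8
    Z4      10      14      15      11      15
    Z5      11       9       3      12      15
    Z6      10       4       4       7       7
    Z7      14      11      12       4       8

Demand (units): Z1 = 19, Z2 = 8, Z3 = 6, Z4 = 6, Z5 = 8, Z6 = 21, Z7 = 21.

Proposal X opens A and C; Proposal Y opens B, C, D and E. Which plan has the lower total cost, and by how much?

Proposal Y is cheaper by 114.

Proposal X: {A, C}: Z1→C 3·19=57, Z2→C 5·8=40, Z3→A 2·6=12, Z4→A 10·6=60, Z5→C 3·8=24, Z6→C 4·21=84, Z7→C 12·21=252. Service 529; fixed 83; total 612.
Proposal Y: {B, C, D, E}: Z1→C 3·19=57, Z2→E 4·8=32, Z3→C 4·6=24, Z4→D 11·6=66, Z5→C 3·8=24, Z6→B 4·21=84, Z7→D 4·21=84. Service 371; fixed 127; total 498.
Difference: |612 − 498| = 114.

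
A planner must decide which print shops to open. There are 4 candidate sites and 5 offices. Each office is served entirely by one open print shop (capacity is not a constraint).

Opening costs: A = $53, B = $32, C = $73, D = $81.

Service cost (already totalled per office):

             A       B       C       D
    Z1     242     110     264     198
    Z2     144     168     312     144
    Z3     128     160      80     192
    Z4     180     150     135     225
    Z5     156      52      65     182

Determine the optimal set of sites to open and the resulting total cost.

For any fixed open set, each office goes to its cheapest open site; total = fixed + service.
{B, C}: Z1→B 110, Z2→B 168, Z3→C 80, Z4→C 135, Z5→B 52. Service 545; fixed 105; total 650.
{A, B}: Z1→B 110, Z2→A 144, Z3→A 128, Z4→B 150, Z5→B 52. Service 584; fixed 85; total 669.
{B}: Z1→B 110, Z2→B 168, Z3→B 160, Z4→B 150, Z5→B 52. Service 640; fixed 32; total 672.
{A, B, C, D}: Z1→B 110, Z2→A 144, Z3→C 80, Z4→C 135, Z5→B 52. Service 521; fixed 239; total 760.
(All 15 nonempty subsets were checked; B and C is lowest.)

Open B and C; minimum total cost 650.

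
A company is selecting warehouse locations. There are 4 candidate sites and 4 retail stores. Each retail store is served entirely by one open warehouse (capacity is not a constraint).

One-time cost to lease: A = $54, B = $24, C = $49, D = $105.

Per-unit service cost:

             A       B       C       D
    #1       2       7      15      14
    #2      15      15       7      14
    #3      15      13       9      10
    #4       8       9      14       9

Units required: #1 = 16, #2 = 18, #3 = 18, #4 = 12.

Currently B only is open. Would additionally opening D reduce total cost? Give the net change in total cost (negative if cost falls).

Current service cost with {B}: 724.
Adding D: each retail store re-picks its cheapest; new service cost 652, saving 72.
Extra fixed cost: 105. Net change = 105 − 72 = 33.
(Totals: 748 → 781.)

No — net change +33 (cost rises by 33).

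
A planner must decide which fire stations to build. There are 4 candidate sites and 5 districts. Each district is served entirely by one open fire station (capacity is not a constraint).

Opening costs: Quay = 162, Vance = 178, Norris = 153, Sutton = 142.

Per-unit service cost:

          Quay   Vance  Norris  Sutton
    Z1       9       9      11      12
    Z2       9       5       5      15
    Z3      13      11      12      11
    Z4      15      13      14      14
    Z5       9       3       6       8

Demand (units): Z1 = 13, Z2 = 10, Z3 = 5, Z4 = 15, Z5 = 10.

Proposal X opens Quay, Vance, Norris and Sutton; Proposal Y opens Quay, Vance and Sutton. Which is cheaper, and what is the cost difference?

Proposal X: {Quay, Vance, Norris, Sutton}: Z1→Quay 9·13=117, Z2→Vance 5·10=50, Z3→Vance 11·5=55, Z4→Vance 13·15=195, Z5→Vance 3·10=30. Service 447; fixed 635; total 1082.
Proposal Y: {Quay, Vance, Sutton}: Z1→Quay 9·13=117, Z2→Vance 5·10=50, Z3→Vance 11·5=55, Z4→Vance 13·15=195, Z5→Vance 3·10=30. Service 447; fixed 482; total 929.
Difference: |1082 − 929| = 153.

Proposal Y is cheaper by 153.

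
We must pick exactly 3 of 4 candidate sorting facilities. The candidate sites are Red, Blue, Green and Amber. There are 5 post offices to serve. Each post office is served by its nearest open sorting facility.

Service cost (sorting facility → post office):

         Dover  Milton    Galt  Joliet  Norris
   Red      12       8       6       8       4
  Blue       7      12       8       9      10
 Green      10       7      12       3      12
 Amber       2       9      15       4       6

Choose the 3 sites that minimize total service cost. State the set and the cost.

With exactly 3 open, each post office uses its cheapest among the chosen.
{Red, Green, Amber}: Dover→Amber 2, Milton→Green 7, Galt→Red 6, Joliet→Green 3, Norris→Red 4. Service cost 22.
{Red, Blue, Amber}: service cost 24
{Blue, Green, Amber}: service cost 26
Among all 4 size-3 choices, {Red, Green, Amber} is lowest.

Choose Red, Green and Amber; total service cost 22.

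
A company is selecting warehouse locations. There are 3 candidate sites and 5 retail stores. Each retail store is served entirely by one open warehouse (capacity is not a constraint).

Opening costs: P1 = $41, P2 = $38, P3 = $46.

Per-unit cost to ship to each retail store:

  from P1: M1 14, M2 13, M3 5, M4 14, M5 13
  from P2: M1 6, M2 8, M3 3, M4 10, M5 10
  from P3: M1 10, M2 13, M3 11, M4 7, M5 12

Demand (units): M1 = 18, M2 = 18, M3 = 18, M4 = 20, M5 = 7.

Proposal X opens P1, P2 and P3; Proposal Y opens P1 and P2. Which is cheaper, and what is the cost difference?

Proposal X: {P1, P2, P3}: M1→P2 6·18=108, M2→P2 8·18=144, M3→P2 3·18=54, M4→P3 7·20=140, M5→P2 10·7=70. Service 516; fixed 125; total 641.
Proposal Y: {P1, P2}: M1→P2 6·18=108, M2→P2 8·18=144, M3→P2 3·18=54, M4→P2 10·20=200, M5→P2 10·7=70. Service 576; fixed 79; total 655.
Difference: |641 − 655| = 14.

Proposal X is cheaper by 14.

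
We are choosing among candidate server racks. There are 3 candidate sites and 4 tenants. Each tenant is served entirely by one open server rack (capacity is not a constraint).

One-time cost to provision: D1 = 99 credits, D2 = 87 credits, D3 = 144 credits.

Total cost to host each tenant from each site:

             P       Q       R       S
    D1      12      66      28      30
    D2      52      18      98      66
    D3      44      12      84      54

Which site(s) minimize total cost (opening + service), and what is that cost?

Open D1 only; minimum total cost 235.

For any fixed open set, each tenant goes to its cheapest open site; total = fixed + service.
{D1}: P→D1 12, Q→D1 66, R→D1 28, S→D1 30. Service 136; fixed 99; total 235.
{D1, D2}: service 88 + fixed 186 = 274
{D2}: service 234 + fixed 87 = 321
{D1, D2, D3}: service 82 + fixed 330 = 412
No other subset beats 235.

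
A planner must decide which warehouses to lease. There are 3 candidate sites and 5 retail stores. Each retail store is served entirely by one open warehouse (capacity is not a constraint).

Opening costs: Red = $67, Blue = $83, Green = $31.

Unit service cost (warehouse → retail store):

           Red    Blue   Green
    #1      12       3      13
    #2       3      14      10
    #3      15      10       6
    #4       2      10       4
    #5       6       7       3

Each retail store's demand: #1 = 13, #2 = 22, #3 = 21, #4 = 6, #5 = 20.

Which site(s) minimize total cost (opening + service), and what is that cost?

For any fixed open set, each retail store goes to its cheapest open site; total = fixed + service.
{Red, Blue, Green}: #1→Blue 3·13=39, #2→Red 3·22=66, #3→Green 6·21=126, #4→Red 2·6=12, #5→Green 3·20=60. Service 303; fixed 181; total 484.
{Red, Green}: service 420 + fixed 98 = 518
{Blue, Green}: #1→Blue 3·13=39, #2→Green 10·22=220, #3→Green 6·21=126, #4→Green 4·6=24, #5→Green 3·20=60. Service 469; fixed 114; total 583.
{Green}: service 599 + fixed 31 = 630
No other subset beats 484.

Open Red, Blue and Green; minimum total cost 484.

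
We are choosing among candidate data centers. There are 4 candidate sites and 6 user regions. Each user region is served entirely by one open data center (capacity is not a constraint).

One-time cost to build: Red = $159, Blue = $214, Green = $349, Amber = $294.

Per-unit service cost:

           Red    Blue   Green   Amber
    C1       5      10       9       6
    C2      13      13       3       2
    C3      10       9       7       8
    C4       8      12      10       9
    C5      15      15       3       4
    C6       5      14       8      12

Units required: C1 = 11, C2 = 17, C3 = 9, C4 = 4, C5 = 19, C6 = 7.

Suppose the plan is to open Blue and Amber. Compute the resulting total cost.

Each user region is assigned to its cheapest site among the open ones.
{Blue, Amber}: C1→Amber 6·11=66, C2→Amber 2·17=34, C3→Amber 8·9=72, C4→Amber 9·4=36, C5→Amber 4·19=76, C6→Amber 12·7=84. Service 368; fixed 508; total 876.

Total cost: 876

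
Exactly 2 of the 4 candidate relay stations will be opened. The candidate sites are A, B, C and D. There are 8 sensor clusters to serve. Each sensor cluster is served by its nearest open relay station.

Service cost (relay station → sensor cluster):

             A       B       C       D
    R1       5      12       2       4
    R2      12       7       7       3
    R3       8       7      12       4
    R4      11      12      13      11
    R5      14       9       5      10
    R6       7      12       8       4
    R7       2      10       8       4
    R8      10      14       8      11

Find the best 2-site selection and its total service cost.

With exactly 2 open, each sensor cluster uses its cheapest among the chosen.
{C, D}: R1→C 2, R2→D 3, R3→D 4, R4→D 11, R5→C 5, R6→D 4, R7→D 4, R8→C 8. Service cost 41.
{A, D}: service cost 48
{A, C}: service cost 50
Among all 6 size-2 choices, {C, D} is lowest.

Choose C and D; total service cost 41.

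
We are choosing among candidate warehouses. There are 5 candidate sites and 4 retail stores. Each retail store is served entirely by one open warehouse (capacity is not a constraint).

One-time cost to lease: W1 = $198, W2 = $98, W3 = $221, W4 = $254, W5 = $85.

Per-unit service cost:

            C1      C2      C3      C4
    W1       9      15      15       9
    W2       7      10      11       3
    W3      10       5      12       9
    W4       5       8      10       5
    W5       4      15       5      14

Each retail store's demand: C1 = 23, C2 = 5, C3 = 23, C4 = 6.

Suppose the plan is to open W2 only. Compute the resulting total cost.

Each retail store is assigned to its cheapest site among the open ones.
{W2}: C1→W2 7·23=161, C2→W2 10·5=50, C3→W2 11·23=253, C4→W2 3·6=18. Service 482; fixed 98; total 580.

Total cost: 580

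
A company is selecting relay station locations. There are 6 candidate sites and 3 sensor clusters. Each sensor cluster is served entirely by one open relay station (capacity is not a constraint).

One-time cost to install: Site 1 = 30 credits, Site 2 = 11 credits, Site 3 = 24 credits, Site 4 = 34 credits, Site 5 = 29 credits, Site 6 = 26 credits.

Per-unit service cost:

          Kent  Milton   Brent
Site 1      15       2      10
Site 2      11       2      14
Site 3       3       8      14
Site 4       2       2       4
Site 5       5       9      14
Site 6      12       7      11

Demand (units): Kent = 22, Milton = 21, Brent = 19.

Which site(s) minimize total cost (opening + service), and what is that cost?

Open Site 4 only; minimum total cost 196.

For any fixed open set, each sensor cluster goes to its cheapest open site; total = fixed + service.
{Site 4}: Kent→Site 4 2·22=44, Milton→Site 4 2·21=42, Brent→Site 4 4·19=76. Service 162; fixed 34; total 196.
{Site 2, Site 4}: service 162 + fixed 45 = 207
{Site 3, Site 4}: Kent→Site 4 2·22=44, Milton→Site 4 2·21=42, Brent→Site 4 4·19=76. Service 162; fixed 58; total 220.
{Site 1, Site 2, Site 3, Site 4, Site 5, Site 6}: service 162 + fixed 154 = 316
No other subset beats 196.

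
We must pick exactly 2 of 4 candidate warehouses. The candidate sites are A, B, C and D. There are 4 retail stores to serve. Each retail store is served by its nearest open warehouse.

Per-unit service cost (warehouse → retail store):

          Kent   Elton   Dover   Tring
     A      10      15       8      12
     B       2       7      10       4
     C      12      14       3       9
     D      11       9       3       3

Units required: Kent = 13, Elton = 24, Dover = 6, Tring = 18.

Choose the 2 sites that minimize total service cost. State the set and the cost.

With exactly 2 open, each retail store uses its cheapest among the chosen.
{B, D}: Kent→B 2·13=26, Elton→B 7·24=168, Dover→D 3·6=18, Tring→D 3·18=54. Service cost 266.
{B, C}: service cost 284
{A, B}: service cost 314
Among all 6 size-2 choices, {B, D} is lowest.

Choose B and D; total service cost 266.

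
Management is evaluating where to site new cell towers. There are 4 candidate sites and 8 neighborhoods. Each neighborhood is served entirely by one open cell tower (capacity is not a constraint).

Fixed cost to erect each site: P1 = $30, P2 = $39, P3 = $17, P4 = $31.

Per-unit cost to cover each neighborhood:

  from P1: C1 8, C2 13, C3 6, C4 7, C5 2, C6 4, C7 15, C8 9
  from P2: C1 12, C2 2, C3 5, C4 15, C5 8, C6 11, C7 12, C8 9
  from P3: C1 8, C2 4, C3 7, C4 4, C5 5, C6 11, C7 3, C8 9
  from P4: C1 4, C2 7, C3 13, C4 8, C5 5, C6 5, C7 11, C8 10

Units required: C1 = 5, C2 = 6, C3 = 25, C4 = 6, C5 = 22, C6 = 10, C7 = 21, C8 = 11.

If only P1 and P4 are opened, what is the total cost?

Total cost: 729

Each neighborhood is assigned to its cheapest site among the open ones.
{P1, P4}: C1→P4 4·5=20, C2→P4 7·6=42, C3→P1 6·25=150, C4→P1 7·6=42, C5→P1 2·22=44, C6→P1 4·10=40, C7→P4 11·21=231, C8→P1 9·11=99. Service 668; fixed 61; total 729.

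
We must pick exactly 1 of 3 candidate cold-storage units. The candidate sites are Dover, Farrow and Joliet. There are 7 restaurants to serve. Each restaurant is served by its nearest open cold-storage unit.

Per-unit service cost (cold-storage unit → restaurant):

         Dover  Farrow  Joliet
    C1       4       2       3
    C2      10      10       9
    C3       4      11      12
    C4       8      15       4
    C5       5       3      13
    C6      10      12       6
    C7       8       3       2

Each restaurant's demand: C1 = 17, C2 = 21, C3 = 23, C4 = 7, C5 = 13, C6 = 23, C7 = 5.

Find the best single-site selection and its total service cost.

Choose Dover only; total service cost 761.

With exactly 1 open, each restaurant uses its cheapest among the chosen.
{Dover}: C1→Dover 4·17=68, C2→Dover 10·21=210, C3→Dover 4·23=92, C4→Dover 8·7=56, C5→Dover 5·13=65, C6→Dover 10·23=230, C7→Dover 8·5=40. Service cost 761.
{Joliet}: service cost 861
{Farrow}: service cost 932
Among all 3 size-1 choices, {Dover} is lowest.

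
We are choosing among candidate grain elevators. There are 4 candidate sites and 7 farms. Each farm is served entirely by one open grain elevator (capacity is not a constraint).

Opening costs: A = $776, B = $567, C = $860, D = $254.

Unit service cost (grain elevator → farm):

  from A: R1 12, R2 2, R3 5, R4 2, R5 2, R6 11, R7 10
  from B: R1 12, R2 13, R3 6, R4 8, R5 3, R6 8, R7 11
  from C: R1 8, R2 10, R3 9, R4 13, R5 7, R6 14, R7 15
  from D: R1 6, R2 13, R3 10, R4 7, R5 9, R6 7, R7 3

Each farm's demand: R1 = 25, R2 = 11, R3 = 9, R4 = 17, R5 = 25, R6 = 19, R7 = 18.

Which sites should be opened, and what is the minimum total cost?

For any fixed open set, each farm goes to its cheapest open site; total = fixed + service.
{D}: R1→D 6·25=150, R2→D 13·11=143, R3→D 10·9=90, R4→D 7·17=119, R5→D 9·25=225, R6→D 7·19=133, R7→D 3·18=54. Service 914; fixed 254; total 1168.
{A, D}: service 488 + fixed 1030 = 1518
{B, D}: service 728 + fixed 821 = 1549
{A, B, C, D}: R1→D 6·25=150, R2→A 2·11=22, R3→A 5·9=45, R4→A 2·17=34, R5→A 2·25=50, R6→D 7·19=133, R7→D 3·18=54. Service 488; fixed 2457; total 2945.
No other subset beats 1168.

Open D only; minimum total cost 1168.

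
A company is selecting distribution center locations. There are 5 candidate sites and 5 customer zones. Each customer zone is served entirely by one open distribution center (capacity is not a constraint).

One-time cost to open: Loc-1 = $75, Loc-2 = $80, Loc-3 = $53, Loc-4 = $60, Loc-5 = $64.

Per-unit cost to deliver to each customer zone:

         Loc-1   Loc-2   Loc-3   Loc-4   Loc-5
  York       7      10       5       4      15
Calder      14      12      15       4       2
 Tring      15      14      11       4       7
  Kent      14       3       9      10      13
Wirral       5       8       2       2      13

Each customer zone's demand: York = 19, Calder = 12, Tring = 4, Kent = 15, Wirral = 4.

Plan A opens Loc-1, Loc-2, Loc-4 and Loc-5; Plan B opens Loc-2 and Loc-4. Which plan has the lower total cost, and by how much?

Plan B is cheaper by 115.

Plan A: {Loc-1, Loc-2, Loc-4, Loc-5}: York→Loc-4 4·19=76, Calder→Loc-5 2·12=24, Tring→Loc-4 4·4=16, Kent→Loc-2 3·15=45, Wirral→Loc-4 2·4=8. Service 169; fixed 279; total 448.
Plan B: {Loc-2, Loc-4}: York→Loc-4 4·19=76, Calder→Loc-4 4·12=48, Tring→Loc-4 4·4=16, Kent→Loc-2 3·15=45, Wirral→Loc-4 2·4=8. Service 193; fixed 140; total 333.
Difference: |448 − 333| = 115.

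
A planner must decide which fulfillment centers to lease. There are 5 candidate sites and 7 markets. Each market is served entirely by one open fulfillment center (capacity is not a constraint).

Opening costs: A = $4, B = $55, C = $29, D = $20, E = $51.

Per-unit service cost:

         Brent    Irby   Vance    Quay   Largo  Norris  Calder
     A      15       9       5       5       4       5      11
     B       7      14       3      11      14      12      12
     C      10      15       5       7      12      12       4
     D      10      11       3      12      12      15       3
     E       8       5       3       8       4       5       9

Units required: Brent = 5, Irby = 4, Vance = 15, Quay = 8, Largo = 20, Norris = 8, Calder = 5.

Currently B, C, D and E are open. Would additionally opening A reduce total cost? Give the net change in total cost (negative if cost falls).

Current service cost with {B, C, D, E}: 291.
Adding A: each market re-picks its cheapest; new service cost 275, saving 16.
Extra fixed cost: 4. Net change = 4 − 16 = -12.
(Totals: 446 → 434.)

Yes — net change −12 (cost falls by 12).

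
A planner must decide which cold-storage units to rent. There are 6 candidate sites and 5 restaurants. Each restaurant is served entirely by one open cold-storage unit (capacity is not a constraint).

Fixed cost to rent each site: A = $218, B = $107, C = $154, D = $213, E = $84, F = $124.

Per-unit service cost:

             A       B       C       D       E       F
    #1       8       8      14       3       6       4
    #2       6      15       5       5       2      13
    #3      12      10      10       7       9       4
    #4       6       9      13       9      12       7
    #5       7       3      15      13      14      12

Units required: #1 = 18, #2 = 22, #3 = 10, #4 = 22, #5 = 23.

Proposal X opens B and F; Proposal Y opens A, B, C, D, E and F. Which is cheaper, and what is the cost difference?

Proposal X: {B, F}: #1→F 4·18=72, #2→F 13·22=286, #3→F 4·10=40, #4→F 7·22=154, #5→B 3·23=69. Service 621; fixed 231; total 852.
Proposal Y: {A, B, C, D, E, F}: #1→D 3·18=54, #2→E 2·22=44, #3→F 4·10=40, #4→A 6·22=132, #5→B 3·23=69. Service 339; fixed 900; total 1239.
Difference: |852 − 1239| = 387.

Proposal X is cheaper by 387.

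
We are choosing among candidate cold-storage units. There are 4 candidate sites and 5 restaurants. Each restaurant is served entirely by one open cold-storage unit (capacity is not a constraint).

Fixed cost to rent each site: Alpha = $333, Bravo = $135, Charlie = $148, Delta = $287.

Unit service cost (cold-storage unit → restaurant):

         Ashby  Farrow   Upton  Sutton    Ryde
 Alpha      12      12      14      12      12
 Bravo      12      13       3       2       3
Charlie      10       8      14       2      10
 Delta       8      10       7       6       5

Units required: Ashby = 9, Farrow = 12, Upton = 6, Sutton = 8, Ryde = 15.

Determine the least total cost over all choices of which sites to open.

Minimum total cost: 478

For any fixed open set, each restaurant goes to its cheapest open site; total = fixed + service.
{Bravo}: Ashby→Bravo 12·9=108, Farrow→Bravo 13·12=156, Upton→Bravo 3·6=18, Sutton→Bravo 2·8=16, Ryde→Bravo 3·15=45. Service 343; fixed 135; total 478.
{Bravo, Charlie}: Ashby→Charlie 10·9=90, Farrow→Charlie 8·12=96, Upton→Bravo 3·6=18, Sutton→Bravo 2·8=16, Ryde→Bravo 3·15=45. Service 265; fixed 283; total 548.
{Charlie}: service 436 + fixed 148 = 584
{Alpha, Bravo, Charlie, Delta}: service 247 + fixed 903 = 1150
No other subset beats 478.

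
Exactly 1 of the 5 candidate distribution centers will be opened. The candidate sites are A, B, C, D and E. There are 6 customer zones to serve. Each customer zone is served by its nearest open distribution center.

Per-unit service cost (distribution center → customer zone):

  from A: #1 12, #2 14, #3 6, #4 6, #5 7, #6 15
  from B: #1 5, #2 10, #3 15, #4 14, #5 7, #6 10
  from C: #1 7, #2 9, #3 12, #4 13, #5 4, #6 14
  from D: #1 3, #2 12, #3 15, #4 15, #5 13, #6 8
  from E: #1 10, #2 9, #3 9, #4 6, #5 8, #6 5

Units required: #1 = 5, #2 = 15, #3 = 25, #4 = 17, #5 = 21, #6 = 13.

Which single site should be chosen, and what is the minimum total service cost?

Choose E only; total service cost 745.

With exactly 1 open, each customer zone uses its cheapest among the chosen.
{E}: #1→E 10·5=50, #2→E 9·15=135, #3→E 9·25=225, #4→E 6·17=102, #5→E 8·21=168, #6→E 5·13=65. Service cost 745.
{A}: service cost 864
{C}: service cost 957
Among all 5 size-1 choices, {E} is lowest.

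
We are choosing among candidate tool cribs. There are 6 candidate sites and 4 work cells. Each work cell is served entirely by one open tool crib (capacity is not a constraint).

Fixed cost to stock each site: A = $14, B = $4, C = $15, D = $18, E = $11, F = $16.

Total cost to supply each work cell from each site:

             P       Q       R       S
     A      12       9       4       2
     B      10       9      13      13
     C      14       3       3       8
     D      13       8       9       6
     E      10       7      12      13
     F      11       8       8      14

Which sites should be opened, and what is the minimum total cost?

Open A only; minimum total cost 41.

For any fixed open set, each work cell goes to its cheapest open site; total = fixed + service.
{A}: P→A 12, Q→A 9, R→A 4, S→A 2. Service 27; fixed 14; total 41.
{A, B}: service 25 + fixed 18 = 43
{B, C}: P→B 10, Q→C 3, R→C 3, S→C 8. Service 24; fixed 19; total 43.
{A, B, C, D, E, F}: service 18 + fixed 78 = 96
No other subset beats 41.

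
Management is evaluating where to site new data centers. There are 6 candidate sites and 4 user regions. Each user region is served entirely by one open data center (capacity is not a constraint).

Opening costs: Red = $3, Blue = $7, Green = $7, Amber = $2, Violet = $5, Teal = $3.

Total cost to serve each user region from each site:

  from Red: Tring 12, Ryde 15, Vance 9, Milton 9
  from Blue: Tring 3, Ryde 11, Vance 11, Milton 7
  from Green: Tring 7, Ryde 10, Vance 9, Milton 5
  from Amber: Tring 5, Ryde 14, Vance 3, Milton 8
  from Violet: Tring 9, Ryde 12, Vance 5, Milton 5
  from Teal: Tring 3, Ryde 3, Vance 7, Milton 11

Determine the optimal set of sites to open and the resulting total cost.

Open Amber and Teal; minimum total cost 22.

For any fixed open set, each user region goes to its cheapest open site; total = fixed + service.
{Amber, Teal}: Tring→Teal 3, Ryde→Teal 3, Vance→Amber 3, Milton→Amber 8. Service 17; fixed 5; total 22.
{Amber, Violet, Teal}: service 14 + fixed 10 = 24
{Violet, Teal}: service 16 + fixed 8 = 24
{Red, Blue, Green, Amber, Violet, Teal}: service 14 + fixed 27 = 41
No other subset beats 22.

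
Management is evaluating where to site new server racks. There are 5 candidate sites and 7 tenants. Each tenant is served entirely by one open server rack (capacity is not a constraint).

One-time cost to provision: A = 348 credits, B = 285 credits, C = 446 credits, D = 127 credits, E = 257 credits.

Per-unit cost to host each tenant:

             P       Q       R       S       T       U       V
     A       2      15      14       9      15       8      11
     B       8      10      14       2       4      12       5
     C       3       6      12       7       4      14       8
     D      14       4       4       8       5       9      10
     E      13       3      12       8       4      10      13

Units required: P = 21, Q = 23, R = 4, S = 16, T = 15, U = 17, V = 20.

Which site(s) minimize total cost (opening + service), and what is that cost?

For any fixed open set, each tenant goes to its cheapest open site; total = fixed + service.
{B, D}: P→B 8·21=168, Q→D 4·23=92, R→D 4·4=16, S→B 2·16=32, T→B 4·15=60, U→D 9·17=153, V→B 5·20=100. Service 621; fixed 412; total 1033.
{D}: P→D 14·21=294, Q→D 4·23=92, R→D 4·4=16, S→D 8·16=128, T→D 5·15=75, U→D 9·17=153, V→D 10·20=200. Service 958; fixed 127; total 1085.
{B}: P→B 8·21=168, Q→B 10·23=230, R→B 14·4=56, S→B 2·16=32, T→B 4·15=60, U→B 12·17=204, V→B 5·20=100. Service 850; fixed 285; total 1135.
{A, B, C, D, E}: service 455 + fixed 1463 = 1918
No other subset beats 1033.

Open B and D; minimum total cost 1033.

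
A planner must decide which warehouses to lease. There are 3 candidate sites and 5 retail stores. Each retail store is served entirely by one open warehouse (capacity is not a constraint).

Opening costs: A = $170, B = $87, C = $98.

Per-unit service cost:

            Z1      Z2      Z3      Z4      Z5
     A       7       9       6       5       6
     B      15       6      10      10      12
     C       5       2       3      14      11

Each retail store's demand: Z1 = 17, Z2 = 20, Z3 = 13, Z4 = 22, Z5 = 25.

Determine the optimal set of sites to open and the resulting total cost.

Open A and C; minimum total cost 692.

For any fixed open set, each retail store goes to its cheapest open site; total = fixed + service.
{A, C}: Z1→C 5·17=85, Z2→C 2·20=40, Z3→C 3·13=39, Z4→A 5·22=110, Z5→A 6·25=150. Service 424; fixed 268; total 692.
{A, B, C}: Z1→C 5·17=85, Z2→C 2·20=40, Z3→C 3·13=39, Z4→A 5·22=110, Z5→A 6·25=150. Service 424; fixed 355; total 779.
{A}: service 637 + fixed 170 = 807
{B}: service 1025 + fixed 87 = 1112
No other subset beats 692.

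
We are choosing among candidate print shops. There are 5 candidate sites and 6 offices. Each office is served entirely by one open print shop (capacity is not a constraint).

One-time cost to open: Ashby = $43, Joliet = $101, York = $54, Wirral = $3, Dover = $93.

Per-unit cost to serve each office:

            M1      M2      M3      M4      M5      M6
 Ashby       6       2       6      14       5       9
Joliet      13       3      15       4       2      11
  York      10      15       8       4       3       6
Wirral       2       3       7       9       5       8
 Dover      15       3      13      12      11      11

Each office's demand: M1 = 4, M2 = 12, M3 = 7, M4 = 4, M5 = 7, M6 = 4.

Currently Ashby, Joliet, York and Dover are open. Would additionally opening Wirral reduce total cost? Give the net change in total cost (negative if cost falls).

Yes — net change −13 (cost falls by 13).

Current service cost with {Ashby, Joliet, York, Dover}: 144.
Adding Wirral: each office re-picks its cheapest; new service cost 128, saving 16.
Extra fixed cost: 3. Net change = 3 − 16 = -13.
(Totals: 435 → 422.)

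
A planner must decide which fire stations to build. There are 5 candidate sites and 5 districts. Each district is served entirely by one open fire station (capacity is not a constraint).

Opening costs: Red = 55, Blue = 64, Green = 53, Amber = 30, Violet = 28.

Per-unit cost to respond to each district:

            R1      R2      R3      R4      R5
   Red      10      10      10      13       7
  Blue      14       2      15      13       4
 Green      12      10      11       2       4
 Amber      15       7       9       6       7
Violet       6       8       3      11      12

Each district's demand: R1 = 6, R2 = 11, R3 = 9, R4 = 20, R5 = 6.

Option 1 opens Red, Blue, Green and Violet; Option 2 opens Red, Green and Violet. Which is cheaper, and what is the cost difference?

Option 1 is cheaper by 2.

Option 1: {Red, Blue, Green, Violet}: R1→Violet 6·6=36, R2→Blue 2·11=22, R3→Violet 3·9=27, R4→Green 2·20=40, R5→Blue 4·6=24. Service 149; fixed 200; total 349.
Option 2: {Red, Green, Violet}: R1→Violet 6·6=36, R2→Violet 8·11=88, R3→Violet 3·9=27, R4→Green 2·20=40, R5→Green 4·6=24. Service 215; fixed 136; total 351.
Difference: |349 − 351| = 2.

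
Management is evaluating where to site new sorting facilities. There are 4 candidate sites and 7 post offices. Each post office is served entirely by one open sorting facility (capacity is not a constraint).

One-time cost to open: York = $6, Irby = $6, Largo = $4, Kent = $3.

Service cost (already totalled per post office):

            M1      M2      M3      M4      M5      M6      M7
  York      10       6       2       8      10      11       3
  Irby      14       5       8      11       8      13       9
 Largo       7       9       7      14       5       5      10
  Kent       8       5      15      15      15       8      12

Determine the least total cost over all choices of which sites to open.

Minimum total cost: 46

For any fixed open set, each post office goes to its cheapest open site; total = fixed + service.
{York, Largo}: M1→Largo 7, M2→York 6, M3→York 2, M4→York 8, M5→Largo 5, M6→Largo 5, M7→York 3. Service 36; fixed 10; total 46.
{York, Largo, Kent}: service 35 + fixed 13 = 48
{York, Irby, Largo}: M1→Largo 7, M2→Irby 5, M3→York 2, M4→York 8, M5→Largo 5, M6→Largo 5, M7→York 3. Service 35; fixed 16; total 51.
{York, Irby, Largo, Kent}: service 35 + fixed 19 = 54
No other subset beats 46.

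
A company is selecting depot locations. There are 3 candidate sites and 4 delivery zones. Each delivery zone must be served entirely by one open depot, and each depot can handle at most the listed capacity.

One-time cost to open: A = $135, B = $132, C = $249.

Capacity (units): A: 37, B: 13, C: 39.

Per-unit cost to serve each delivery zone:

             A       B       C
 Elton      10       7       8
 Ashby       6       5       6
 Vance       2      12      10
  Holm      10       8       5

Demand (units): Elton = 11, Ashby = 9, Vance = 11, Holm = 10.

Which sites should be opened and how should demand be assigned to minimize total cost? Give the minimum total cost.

Open {A, B}: Elton→B 7·11=77, Ashby→A 6·9=54, Vance→A 2·11=22, Holm→A 10·10=100.
Loads: A carries 30/37, B carries 11/13. Service 253; fixed 267; total 520.
Next best feasible plan costs 533.

Minimum total cost: 520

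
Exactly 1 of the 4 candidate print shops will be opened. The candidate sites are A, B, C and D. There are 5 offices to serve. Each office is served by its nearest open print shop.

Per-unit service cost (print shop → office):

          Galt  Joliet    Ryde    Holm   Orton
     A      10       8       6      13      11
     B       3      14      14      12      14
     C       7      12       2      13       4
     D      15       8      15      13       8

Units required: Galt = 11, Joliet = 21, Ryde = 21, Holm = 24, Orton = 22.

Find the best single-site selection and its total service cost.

With exactly 1 open, each office uses its cheapest among the chosen.
{C}: Galt→C 7·11=77, Joliet→C 12·21=252, Ryde→C 2·21=42, Holm→C 13·24=312, Orton→C 4·22=88. Service cost 771.
{A}: service cost 958
{D}: service cost 1136
Among all 4 size-1 choices, {C} is lowest.

Choose C only; total service cost 771.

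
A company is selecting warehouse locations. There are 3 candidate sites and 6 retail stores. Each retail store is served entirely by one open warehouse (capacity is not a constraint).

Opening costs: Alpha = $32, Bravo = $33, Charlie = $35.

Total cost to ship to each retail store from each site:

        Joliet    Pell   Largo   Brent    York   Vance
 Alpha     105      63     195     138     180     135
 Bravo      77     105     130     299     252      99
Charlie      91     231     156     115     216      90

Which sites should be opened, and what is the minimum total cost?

Open Alpha and Bravo; minimum total cost 752.

For any fixed open set, each retail store goes to its cheapest open site; total = fixed + service.
{Alpha, Bravo}: Joliet→Bravo 77, Pell→Alpha 63, Largo→Bravo 130, Brent→Alpha 138, York→Alpha 180, Vance→Bravo 99. Service 687; fixed 65; total 752.
{Alpha, Bravo, Charlie}: Joliet→Bravo 77, Pell→Alpha 63, Largo→Bravo 130, Brent→Charlie 115, York→Alpha 180, Vance→Charlie 90. Service 655; fixed 100; total 755.
{Alpha, Charlie}: service 695 + fixed 67 = 762
{Alpha}: Joliet→Alpha 105, Pell→Alpha 63, Largo→Alpha 195, Brent→Alpha 138, York→Alpha 180, Vance→Alpha 135. Service 816; fixed 32; total 848.
No other subset beats 752.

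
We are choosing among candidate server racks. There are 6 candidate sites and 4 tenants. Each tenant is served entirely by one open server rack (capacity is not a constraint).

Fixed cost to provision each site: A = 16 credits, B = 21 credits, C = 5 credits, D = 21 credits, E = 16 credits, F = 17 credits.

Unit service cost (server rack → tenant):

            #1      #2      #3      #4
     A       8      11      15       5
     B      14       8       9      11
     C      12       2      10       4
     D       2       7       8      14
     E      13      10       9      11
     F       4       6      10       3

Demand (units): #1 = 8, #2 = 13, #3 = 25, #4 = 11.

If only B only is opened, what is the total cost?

Total cost: 583

Each tenant is assigned to its cheapest site among the open ones.
{B}: #1→B 14·8=112, #2→B 8·13=104, #3→B 9·25=225, #4→B 11·11=121. Service 562; fixed 21; total 583.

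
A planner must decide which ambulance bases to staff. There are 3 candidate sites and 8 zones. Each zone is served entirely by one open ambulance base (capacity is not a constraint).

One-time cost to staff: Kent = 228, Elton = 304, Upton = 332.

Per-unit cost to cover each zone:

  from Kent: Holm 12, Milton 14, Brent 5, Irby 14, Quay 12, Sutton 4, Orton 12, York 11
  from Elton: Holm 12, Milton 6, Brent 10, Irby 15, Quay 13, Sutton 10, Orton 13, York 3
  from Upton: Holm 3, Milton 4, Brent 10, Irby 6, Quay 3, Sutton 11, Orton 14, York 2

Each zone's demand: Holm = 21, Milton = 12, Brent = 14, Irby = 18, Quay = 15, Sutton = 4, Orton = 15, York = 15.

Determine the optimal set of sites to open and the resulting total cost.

For any fixed open set, each zone goes to its cheapest open site; total = fixed + service.
{Upton}: Holm→Upton 3·21=63, Milton→Upton 4·12=48, Brent→Upton 10·14=140, Irby→Upton 6·18=108, Quay→Upton 3·15=45, Sutton→Upton 11·4=44, Orton→Upton 14·15=210, York→Upton 2·15=30. Service 688; fixed 332; total 1020.
{Kent, Upton}: Holm→Upton 3·21=63, Milton→Upton 4·12=48, Brent→Kent 5·14=70, Irby→Upton 6·18=108, Quay→Upton 3·15=45, Sutton→Kent 4·4=16, Orton→Kent 12·15=180, York→Upton 2·15=30. Service 560; fixed 560; total 1120.
{Elton, Upton}: Holm→Upton 3·21=63, Milton→Upton 4·12=48, Brent→Elton 10·14=140, Irby→Upton 6·18=108, Quay→Upton 3·15=45, Sutton→Elton 10·4=40, Orton→Elton 13·15=195, York→Upton 2·15=30. Service 669; fixed 636; total 1305.
{Kent, Elton, Upton}: service 560 + fixed 864 = 1424
No other subset beats 1020.

Open Upton only; minimum total cost 1020.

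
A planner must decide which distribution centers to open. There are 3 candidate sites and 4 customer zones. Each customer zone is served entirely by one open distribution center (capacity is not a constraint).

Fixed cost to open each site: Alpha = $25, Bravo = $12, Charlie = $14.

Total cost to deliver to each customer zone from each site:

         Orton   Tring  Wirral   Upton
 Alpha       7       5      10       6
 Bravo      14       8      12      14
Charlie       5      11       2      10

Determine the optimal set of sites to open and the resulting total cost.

For any fixed open set, each customer zone goes to its cheapest open site; total = fixed + service.
{Charlie}: Orton→Charlie 5, Tring→Charlie 11, Wirral→Charlie 2, Upton→Charlie 10. Service 28; fixed 14; total 42.
{Bravo, Charlie}: Orton→Charlie 5, Tring→Bravo 8, Wirral→Charlie 2, Upton→Charlie 10. Service 25; fixed 26; total 51.
{Alpha}: service 28 + fixed 25 = 53
{Alpha, Bravo, Charlie}: service 18 + fixed 51 = 69
No other subset beats 42.

Open Charlie only; minimum total cost 42.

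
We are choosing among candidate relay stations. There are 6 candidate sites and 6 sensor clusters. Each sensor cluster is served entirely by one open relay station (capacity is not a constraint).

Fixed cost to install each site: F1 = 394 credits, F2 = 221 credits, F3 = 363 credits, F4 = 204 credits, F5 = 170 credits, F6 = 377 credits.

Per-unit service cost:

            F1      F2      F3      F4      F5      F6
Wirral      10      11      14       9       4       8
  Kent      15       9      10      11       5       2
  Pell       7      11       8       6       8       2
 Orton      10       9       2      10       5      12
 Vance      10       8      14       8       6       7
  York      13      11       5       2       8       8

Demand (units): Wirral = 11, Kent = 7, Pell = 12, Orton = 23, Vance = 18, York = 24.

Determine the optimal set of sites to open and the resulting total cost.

Open F5 only; minimum total cost 760.

For any fixed open set, each sensor cluster goes to its cheapest open site; total = fixed + service.
{F5}: Wirral→F5 4·11=44, Kent→F5 5·7=35, Pell→F5 8·12=96, Orton→F5 5·23=115, Vance→F5 6·18=108, York→F5 8·24=192. Service 590; fixed 170; total 760.
{F4, F5}: service 422 + fixed 374 = 796
{F4}: service 670 + fixed 204 = 874
{F1, F2, F3, F4, F5, F6}: service 284 + fixed 1729 = 2013
No other subset beats 760.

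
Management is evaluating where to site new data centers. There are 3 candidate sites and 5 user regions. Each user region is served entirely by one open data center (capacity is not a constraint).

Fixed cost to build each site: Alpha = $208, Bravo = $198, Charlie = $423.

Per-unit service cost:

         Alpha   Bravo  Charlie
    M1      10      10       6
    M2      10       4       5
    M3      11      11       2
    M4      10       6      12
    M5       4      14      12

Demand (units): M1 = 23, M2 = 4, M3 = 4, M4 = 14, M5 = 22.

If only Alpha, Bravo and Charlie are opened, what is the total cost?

Total cost: 1163

Each user region is assigned to its cheapest site among the open ones.
{Alpha, Bravo, Charlie}: M1→Charlie 6·23=138, M2→Bravo 4·4=16, M3→Charlie 2·4=8, M4→Bravo 6·14=84, M5→Alpha 4·22=88. Service 334; fixed 829; total 1163.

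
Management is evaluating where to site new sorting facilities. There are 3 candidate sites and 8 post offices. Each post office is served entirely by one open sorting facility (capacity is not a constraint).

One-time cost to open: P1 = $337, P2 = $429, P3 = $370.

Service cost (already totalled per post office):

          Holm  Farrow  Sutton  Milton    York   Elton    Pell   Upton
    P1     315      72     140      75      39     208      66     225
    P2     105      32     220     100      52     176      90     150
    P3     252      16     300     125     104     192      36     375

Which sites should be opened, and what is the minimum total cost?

Open P2 only; minimum total cost 1354.

For any fixed open set, each post office goes to its cheapest open site; total = fixed + service.
{P2}: Holm→P2 105, Farrow→P2 32, Sutton→P2 220, Milton→P2 100, York→P2 52, Elton→P2 176, Pell→P2 90, Upton→P2 150. Service 925; fixed 429; total 1354.
{P1}: Holm→P1 315, Farrow→P1 72, Sutton→P1 140, Milton→P1 75, York→P1 39, Elton→P1 208, Pell→P1 66, Upton→P1 225. Service 1140; fixed 337; total 1477.
{P1, P2}: service 783 + fixed 766 = 1549
{P1, P2, P3}: Holm→P2 105, Farrow→P3 16, Sutton→P1 140, Milton→P1 75, York→P1 39, Elton→P2 176, Pell→P3 36, Upton→P2 150. Service 737; fixed 1136; total 1873.
No other subset beats 1354.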